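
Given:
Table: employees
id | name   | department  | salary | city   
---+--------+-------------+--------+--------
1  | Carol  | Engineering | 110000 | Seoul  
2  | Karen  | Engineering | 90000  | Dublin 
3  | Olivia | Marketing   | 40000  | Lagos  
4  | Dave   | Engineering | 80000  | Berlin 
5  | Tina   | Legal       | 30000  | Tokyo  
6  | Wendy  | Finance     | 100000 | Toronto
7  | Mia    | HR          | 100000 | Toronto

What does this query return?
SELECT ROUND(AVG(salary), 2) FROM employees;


SUM(salary) = 550000
COUNT = 7
ROUND(AVG, 2) = ROUND(550000 / 7, 2) = 78571.43

78571.43


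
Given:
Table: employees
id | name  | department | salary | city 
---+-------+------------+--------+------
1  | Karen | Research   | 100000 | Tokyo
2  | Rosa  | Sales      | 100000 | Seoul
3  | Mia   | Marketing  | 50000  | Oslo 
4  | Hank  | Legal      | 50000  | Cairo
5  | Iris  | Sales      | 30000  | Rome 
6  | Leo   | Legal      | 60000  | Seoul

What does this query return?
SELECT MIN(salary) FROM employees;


Salaries: 100000, 100000, 50000, 50000, 30000, 60000
MIN = 30000

30000


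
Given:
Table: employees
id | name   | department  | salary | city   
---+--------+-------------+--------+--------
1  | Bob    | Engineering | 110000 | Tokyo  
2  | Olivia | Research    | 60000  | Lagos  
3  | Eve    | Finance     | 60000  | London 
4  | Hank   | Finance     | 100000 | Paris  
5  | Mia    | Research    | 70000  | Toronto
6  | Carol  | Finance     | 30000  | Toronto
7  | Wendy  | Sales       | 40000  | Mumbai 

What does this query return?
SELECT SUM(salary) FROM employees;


SUM(salary) = 110000 + 60000 + 60000 + 100000 + 70000 + 30000 + 40000 = 470000

470000


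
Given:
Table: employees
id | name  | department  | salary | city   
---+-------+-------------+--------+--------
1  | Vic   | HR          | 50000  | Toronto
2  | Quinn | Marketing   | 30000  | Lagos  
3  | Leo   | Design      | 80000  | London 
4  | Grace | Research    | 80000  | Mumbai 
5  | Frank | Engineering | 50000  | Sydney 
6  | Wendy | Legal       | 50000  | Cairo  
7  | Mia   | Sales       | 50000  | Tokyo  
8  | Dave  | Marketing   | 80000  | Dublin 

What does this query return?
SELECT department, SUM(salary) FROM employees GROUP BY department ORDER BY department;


Summing salary within each department:
  Design: 80000 = 80000
  Engineering: 50000 = 50000
  HR: 50000 = 50000
  Legal: 50000 = 50000
  Marketing: 30000 + 80000 = 110000
  Research: 80000 = 80000
  Sales: 50000 = 50000


7 groups:
Design, 80000
Engineering, 50000
HR, 50000
Legal, 50000
Marketing, 110000
Research, 80000
Sales, 50000


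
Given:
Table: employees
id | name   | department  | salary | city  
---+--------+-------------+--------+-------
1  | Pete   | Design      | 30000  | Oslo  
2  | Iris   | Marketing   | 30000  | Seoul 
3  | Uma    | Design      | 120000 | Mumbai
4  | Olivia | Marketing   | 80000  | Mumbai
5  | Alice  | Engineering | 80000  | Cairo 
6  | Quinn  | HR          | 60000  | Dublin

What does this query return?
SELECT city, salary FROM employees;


Projecting columns: city, salary

6 rows:
Oslo, 30000
Seoul, 30000
Mumbai, 120000
Mumbai, 80000
Cairo, 80000
Dublin, 60000


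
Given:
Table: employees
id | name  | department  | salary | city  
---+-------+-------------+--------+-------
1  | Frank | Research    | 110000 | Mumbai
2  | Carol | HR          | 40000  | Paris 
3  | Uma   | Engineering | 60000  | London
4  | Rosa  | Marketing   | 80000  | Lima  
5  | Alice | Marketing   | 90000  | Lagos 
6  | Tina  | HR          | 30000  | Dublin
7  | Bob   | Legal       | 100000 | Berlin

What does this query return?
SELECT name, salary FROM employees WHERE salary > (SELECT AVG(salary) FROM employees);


Subquery: AVG(salary) = 72857.14
Filtering: salary > 72857.14
  Frank (110000) -> MATCH
  Rosa (80000) -> MATCH
  Alice (90000) -> MATCH
  Bob (100000) -> MATCH


4 rows:
Frank, 110000
Rosa, 80000
Alice, 90000
Bob, 100000


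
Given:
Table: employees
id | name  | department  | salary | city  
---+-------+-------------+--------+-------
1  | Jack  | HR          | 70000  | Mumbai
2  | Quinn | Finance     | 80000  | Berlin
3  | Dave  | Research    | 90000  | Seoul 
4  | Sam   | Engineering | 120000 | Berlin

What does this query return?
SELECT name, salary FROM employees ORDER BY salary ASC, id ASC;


Sorting by salary ASC, then id ASC for ties

4 rows:
Jack, 70000
Quinn, 80000
Dave, 90000
Sam, 120000


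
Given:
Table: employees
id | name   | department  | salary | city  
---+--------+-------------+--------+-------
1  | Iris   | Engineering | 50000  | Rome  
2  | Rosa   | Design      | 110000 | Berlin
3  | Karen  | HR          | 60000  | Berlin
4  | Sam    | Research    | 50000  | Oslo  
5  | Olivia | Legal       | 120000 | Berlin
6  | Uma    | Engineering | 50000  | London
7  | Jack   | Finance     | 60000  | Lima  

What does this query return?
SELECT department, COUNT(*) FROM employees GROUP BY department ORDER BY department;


Assigning each row to its department group:
  Iris -> Engineering
  Rosa -> Design
  Karen -> HR
  Sam -> Research
  Olivia -> Legal
  Uma -> Engineering
  Jack -> Finance


6 groups:
Design, 1
Engineering, 2
Finance, 1
HR, 1
Legal, 1
Research, 1


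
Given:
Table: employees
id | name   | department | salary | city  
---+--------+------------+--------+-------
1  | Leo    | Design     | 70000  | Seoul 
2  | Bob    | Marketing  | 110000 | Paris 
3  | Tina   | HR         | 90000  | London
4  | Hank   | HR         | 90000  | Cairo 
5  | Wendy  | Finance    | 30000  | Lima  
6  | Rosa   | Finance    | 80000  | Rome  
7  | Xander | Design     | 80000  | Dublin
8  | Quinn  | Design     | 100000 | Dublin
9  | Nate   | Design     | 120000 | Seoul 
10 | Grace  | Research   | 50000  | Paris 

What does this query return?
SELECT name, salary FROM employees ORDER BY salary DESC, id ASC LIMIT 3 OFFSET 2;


Sort by salary DESC (id ASC tiebreak), then skip 2 and take 3
Rows 3 through 5

3 rows:
Quinn, 100000
Tina, 90000
Hank, 90000


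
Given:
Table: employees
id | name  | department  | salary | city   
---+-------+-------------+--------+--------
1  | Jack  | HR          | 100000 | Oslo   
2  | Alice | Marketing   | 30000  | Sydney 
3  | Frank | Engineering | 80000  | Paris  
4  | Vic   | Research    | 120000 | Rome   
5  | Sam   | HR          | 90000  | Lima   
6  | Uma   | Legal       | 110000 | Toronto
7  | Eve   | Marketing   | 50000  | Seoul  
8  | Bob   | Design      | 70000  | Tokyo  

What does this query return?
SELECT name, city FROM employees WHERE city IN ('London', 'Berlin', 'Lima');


Filtering: city IN ('London', 'Berlin', 'Lima')
Matching: 1 rows

1 rows:
Sam, Lima


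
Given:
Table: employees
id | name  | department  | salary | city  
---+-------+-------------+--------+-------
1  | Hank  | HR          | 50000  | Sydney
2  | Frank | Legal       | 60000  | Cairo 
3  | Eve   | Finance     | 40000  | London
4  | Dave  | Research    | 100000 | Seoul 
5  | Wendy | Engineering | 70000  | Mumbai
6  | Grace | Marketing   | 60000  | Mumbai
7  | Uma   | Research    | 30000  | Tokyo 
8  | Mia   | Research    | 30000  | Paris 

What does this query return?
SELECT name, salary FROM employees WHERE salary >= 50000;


Filtering: salary >= 50000
Matching: 5 rows

5 rows:
Hank, 50000
Frank, 60000
Dave, 100000
Wendy, 70000
Grace, 60000


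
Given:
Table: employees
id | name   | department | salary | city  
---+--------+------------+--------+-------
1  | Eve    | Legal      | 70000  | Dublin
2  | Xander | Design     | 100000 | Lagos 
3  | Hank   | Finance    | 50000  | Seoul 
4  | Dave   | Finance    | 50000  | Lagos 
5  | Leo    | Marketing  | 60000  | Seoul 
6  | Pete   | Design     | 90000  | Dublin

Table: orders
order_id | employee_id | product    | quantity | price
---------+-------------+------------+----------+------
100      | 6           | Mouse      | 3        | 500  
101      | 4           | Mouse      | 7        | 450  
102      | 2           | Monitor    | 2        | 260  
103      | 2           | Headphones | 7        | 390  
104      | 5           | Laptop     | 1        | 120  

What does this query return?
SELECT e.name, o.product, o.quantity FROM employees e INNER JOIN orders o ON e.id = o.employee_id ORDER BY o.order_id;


Joining employees.id = orders.employee_id:
  employee Pete (id=6) -> order Mouse
  employee Dave (id=4) -> order Mouse
  employee Xander (id=2) -> order Monitor
  employee Xander (id=2) -> order Headphones
  employee Leo (id=5) -> order Laptop


5 rows:
Pete, Mouse, 3
Dave, Mouse, 7
Xander, Monitor, 2
Xander, Headphones, 7
Leo, Laptop, 1


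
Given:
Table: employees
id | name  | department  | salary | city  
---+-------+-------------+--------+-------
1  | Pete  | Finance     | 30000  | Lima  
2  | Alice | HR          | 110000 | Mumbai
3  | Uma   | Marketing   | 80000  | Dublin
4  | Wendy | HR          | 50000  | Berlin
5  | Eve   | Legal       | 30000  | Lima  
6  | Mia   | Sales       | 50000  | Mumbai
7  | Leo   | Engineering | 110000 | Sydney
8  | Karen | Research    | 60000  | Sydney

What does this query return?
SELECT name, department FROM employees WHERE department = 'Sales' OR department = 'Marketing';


Filtering: department = 'Sales' OR 'Marketing'
Matching: 2 rows

2 rows:
Uma, Marketing
Mia, Sales


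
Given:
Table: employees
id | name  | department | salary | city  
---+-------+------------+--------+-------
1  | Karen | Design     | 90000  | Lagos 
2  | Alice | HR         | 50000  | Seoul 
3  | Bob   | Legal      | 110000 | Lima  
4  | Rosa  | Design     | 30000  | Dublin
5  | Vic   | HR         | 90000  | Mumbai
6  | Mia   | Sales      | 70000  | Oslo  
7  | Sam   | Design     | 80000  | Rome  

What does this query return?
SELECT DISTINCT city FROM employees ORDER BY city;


All 'city' values (row order): Lagos, Seoul, Lima, Dublin, Mumbai, Oslo, Rome
Removing duplicates leaves 7 unique value(s).

7 values:
Dublin
Lagos
Lima
Mumbai
Oslo
Rome
Seoul


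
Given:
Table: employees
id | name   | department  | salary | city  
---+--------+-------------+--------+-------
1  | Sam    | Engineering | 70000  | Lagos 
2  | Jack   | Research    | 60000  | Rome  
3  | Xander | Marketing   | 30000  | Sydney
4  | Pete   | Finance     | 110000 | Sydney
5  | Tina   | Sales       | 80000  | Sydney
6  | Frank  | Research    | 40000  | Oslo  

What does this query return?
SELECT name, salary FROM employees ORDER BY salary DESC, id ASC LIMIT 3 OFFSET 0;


Sort by salary DESC (id ASC tiebreak), then skip 0 and take 3
Rows 1 through 3

3 rows:
Pete, 110000
Tina, 80000
Sam, 70000


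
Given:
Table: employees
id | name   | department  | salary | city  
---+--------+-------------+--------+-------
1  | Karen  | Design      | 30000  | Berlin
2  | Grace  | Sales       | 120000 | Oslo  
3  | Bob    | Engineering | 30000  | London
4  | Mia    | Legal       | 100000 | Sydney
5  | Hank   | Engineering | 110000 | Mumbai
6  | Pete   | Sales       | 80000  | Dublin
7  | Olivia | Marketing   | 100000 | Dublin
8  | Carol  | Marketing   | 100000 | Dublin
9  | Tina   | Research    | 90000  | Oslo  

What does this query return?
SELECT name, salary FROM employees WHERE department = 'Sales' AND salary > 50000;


Filtering: department = 'Sales' AND salary > 50000
Matching: 2 rows

2 rows:
Grace, 120000
Pete, 80000


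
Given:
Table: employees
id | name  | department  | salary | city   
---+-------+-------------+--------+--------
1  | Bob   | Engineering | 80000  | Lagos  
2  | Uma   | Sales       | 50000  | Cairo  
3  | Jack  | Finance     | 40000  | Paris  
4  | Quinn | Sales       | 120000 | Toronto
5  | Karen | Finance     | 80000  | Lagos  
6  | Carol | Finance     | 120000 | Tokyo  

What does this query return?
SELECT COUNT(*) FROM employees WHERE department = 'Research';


Counting rows where department = 'Research'


0


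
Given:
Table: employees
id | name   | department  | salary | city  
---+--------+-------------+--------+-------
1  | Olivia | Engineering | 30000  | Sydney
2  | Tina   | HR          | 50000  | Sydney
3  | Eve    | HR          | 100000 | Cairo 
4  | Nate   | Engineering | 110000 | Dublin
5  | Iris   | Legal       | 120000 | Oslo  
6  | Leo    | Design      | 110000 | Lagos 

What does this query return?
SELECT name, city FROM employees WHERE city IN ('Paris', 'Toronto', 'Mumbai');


Filtering: city IN ('Paris', 'Toronto', 'Mumbai')
Matching: 0 rows

Empty result set (0 rows)


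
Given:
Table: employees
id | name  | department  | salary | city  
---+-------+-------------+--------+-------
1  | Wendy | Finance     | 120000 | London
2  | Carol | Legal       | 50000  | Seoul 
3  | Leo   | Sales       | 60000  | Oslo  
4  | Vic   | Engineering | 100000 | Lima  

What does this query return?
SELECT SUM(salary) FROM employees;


SUM(salary) = 120000 + 50000 + 60000 + 100000 = 330000

330000


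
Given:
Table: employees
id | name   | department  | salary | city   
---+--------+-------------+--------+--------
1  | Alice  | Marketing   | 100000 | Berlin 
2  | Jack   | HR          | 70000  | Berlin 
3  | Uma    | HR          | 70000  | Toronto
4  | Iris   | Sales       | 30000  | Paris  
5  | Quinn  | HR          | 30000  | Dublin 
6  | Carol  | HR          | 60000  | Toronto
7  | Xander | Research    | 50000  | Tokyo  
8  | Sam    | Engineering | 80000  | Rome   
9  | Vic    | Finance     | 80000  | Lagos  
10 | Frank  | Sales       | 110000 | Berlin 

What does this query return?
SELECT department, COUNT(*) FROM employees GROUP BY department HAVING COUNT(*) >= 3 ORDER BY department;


Groups with count >= 3:
  HR: 4 -> PASS
  Engineering: 1 -> filtered out
  Finance: 1 -> filtered out
  Marketing: 1 -> filtered out
  Research: 1 -> filtered out
  Sales: 2 -> filtered out


1 groups:
HR, 4


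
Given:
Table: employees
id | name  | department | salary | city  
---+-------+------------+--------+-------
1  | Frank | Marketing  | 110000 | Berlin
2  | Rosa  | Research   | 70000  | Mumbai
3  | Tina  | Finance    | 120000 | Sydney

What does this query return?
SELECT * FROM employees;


SELECT * returns all 3 rows with all columns

3 rows:
1, Frank, Marketing, 110000, Berlin
2, Rosa, Research, 70000, Mumbai
3, Tina, Finance, 120000, Sydney


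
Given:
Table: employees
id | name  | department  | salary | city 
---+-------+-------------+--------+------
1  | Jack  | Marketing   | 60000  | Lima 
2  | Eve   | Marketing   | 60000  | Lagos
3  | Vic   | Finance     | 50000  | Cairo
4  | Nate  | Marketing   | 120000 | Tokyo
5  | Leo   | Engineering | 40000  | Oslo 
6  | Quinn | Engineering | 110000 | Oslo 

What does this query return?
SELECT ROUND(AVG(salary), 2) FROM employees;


SUM(salary) = 440000
COUNT = 6
ROUND(AVG, 2) = ROUND(440000 / 6, 2) = 73333.33

73333.33


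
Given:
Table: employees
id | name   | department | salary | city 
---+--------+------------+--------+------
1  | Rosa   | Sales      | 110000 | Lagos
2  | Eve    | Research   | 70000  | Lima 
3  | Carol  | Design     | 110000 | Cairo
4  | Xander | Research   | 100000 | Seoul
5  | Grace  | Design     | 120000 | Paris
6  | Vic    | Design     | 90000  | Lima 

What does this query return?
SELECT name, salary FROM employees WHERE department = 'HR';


Filtering: department = 'HR'
Matching rows: 0

Empty result set (0 rows)


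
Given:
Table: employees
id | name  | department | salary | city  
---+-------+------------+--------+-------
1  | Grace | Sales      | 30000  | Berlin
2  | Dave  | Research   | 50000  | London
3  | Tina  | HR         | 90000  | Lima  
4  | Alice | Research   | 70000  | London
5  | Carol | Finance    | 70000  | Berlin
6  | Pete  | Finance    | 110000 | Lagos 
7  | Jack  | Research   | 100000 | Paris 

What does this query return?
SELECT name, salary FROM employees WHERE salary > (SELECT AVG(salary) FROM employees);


Subquery: AVG(salary) = 74285.71
Filtering: salary > 74285.71
  Tina (90000) -> MATCH
  Pete (110000) -> MATCH
  Jack (100000) -> MATCH


3 rows:
Tina, 90000
Pete, 110000
Jack, 100000


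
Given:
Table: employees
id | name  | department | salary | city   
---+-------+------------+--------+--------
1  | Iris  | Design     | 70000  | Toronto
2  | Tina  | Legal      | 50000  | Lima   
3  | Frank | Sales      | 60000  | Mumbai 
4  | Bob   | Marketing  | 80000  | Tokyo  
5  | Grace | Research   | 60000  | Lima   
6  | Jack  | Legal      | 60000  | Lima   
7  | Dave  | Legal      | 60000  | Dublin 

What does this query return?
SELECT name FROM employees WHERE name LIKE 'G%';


LIKE 'G%' matches names starting with 'G'
Matching: 1

1 rows:
Grace


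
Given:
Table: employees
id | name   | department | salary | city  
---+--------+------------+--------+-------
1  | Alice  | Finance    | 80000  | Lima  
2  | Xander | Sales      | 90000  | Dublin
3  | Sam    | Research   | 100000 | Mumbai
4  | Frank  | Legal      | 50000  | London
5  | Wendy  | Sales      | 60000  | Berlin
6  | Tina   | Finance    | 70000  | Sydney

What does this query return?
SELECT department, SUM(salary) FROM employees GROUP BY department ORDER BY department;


Summing salary within each department:
  Finance: 80000 + 70000 = 150000
  Legal: 50000 = 50000
  Research: 100000 = 100000
  Sales: 90000 + 60000 = 150000


4 groups:
Finance, 150000
Legal, 50000
Research, 100000
Sales, 150000


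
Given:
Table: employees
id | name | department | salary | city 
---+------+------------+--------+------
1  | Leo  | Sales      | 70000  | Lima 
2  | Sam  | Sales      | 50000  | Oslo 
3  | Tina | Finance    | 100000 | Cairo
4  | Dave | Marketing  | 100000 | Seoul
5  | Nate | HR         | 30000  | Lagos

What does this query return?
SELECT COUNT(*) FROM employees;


COUNT(*) counts all rows

5


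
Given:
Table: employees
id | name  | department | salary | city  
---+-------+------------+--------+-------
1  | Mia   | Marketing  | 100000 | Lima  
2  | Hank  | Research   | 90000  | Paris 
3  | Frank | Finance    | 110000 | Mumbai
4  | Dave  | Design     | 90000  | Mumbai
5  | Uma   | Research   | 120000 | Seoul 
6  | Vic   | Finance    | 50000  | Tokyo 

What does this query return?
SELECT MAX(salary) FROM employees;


Salaries: 100000, 90000, 110000, 90000, 120000, 50000
MAX = 120000

120000


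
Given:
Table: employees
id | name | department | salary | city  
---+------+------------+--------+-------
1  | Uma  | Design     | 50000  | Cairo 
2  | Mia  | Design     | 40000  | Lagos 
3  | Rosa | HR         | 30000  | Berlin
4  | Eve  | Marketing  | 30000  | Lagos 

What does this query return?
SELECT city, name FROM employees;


Projecting columns: city, name

4 rows:
Cairo, Uma
Lagos, Mia
Berlin, Rosa
Lagos, Eve


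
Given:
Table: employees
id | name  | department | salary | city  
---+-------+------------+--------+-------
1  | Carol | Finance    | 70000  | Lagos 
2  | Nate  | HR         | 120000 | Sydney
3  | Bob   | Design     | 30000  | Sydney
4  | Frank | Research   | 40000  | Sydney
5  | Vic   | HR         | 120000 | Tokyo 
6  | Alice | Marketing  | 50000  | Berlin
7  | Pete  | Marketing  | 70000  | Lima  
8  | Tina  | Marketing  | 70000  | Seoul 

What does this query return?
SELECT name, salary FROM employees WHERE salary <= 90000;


Filtering: salary <= 90000
Matching: 6 rows

6 rows:
Carol, 70000
Bob, 30000
Frank, 40000
Alice, 50000
Pete, 70000
Tina, 70000


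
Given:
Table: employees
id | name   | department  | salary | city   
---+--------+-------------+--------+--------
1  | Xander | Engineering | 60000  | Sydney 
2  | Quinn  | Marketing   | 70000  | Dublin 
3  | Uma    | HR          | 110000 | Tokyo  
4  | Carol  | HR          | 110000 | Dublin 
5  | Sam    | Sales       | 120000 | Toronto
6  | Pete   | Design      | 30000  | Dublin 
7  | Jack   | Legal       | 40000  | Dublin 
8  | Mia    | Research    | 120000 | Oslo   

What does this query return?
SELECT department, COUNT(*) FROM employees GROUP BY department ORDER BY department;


Assigning each row to its department group:
  Xander -> Engineering
  Quinn -> Marketing
  Uma -> HR
  Carol -> HR
  Sam -> Sales
  Pete -> Design
  Jack -> Legal
  Mia -> Research


7 groups:
Design, 1
Engineering, 1
HR, 2
Legal, 1
Marketing, 1
Research, 1
Sales, 1


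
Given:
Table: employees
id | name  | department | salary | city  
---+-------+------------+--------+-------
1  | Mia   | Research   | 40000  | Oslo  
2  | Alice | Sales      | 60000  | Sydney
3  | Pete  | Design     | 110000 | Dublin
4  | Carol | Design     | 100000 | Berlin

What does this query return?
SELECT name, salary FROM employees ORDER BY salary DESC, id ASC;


Sorting by salary DESC, then id ASC for ties

4 rows:
Pete, 110000
Carol, 100000
Alice, 60000
Mia, 40000


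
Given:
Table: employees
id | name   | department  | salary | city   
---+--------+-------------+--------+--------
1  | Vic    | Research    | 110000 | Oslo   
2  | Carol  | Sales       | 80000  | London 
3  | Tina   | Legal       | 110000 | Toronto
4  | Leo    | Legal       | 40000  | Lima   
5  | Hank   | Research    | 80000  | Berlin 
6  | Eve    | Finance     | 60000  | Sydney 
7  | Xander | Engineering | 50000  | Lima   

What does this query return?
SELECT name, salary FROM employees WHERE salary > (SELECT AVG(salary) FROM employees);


Subquery: AVG(salary) = 75714.29
Filtering: salary > 75714.29
  Vic (110000) -> MATCH
  Carol (80000) -> MATCH
  Tina (110000) -> MATCH
  Hank (80000) -> MATCH


4 rows:
Vic, 110000
Carol, 80000
Tina, 110000
Hank, 80000


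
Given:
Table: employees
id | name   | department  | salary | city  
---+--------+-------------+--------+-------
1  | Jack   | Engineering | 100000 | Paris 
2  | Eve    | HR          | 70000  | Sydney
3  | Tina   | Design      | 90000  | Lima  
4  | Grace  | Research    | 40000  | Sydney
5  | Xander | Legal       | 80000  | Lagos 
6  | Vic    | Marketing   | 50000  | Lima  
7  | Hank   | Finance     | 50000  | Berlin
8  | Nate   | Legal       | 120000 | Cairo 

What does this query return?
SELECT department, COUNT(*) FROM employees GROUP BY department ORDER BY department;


Assigning each row to its department group:
  Jack -> Engineering
  Eve -> HR
  Tina -> Design
  Grace -> Research
  Xander -> Legal
  Vic -> Marketing
  Hank -> Finance
  Nate -> Legal


7 groups:
Design, 1
Engineering, 1
Finance, 1
HR, 1
Legal, 2
Marketing, 1
Research, 1


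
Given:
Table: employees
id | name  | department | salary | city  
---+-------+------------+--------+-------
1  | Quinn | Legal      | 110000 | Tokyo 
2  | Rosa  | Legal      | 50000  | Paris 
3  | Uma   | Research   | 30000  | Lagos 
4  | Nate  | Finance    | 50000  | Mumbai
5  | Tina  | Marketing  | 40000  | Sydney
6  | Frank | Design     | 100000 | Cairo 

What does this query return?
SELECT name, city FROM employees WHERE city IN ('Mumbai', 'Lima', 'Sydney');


Filtering: city IN ('Mumbai', 'Lima', 'Sydney')
Matching: 2 rows

2 rows:
Nate, Mumbai
Tina, Sydney


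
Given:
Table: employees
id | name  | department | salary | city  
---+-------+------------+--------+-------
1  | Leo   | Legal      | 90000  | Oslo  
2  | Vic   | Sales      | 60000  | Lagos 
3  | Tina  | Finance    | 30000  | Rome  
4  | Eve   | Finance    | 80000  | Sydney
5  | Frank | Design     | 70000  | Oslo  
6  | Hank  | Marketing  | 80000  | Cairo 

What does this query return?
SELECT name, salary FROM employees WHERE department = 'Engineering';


Filtering: department = 'Engineering'
Matching rows: 0

Empty result set (0 rows)


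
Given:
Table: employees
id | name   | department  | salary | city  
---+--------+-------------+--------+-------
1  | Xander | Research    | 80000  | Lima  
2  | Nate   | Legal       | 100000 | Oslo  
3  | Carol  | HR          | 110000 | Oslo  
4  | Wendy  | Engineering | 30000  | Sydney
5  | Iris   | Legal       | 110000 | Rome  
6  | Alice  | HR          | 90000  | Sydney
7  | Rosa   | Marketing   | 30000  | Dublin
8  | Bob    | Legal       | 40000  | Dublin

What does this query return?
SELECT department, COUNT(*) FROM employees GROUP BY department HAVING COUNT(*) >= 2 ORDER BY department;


Groups with count >= 2:
  HR: 2 -> PASS
  Legal: 3 -> PASS
  Engineering: 1 -> filtered out
  Marketing: 1 -> filtered out
  Research: 1 -> filtered out


2 groups:
HR, 2
Legal, 3


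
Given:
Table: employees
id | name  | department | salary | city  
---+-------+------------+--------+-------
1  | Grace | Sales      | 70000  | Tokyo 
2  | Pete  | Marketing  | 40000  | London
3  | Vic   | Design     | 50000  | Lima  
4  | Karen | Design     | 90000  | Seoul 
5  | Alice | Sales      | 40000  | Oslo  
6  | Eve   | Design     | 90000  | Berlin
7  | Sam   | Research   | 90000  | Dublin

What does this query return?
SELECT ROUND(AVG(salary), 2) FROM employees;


SUM(salary) = 470000
COUNT = 7
ROUND(AVG, 2) = ROUND(470000 / 7, 2) = 67142.86

67142.86


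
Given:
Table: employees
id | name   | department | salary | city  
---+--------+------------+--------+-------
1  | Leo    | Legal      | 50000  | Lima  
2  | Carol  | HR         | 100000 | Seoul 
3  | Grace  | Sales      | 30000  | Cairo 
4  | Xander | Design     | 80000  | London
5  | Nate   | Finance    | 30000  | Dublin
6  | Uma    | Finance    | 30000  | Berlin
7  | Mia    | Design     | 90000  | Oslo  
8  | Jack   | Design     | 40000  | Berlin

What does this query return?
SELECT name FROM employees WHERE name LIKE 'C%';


LIKE 'C%' matches names starting with 'C'
Matching: 1

1 rows:
Carol


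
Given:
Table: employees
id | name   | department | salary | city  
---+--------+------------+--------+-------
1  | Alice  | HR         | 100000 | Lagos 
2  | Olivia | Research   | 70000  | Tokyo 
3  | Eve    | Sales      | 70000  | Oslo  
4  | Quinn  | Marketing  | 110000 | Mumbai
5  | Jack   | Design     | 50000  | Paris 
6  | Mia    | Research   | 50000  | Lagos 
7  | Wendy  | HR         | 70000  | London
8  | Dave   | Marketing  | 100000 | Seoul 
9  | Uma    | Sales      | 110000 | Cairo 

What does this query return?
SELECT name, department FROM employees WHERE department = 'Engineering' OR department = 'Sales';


Filtering: department = 'Engineering' OR 'Sales'
Matching: 2 rows

2 rows:
Eve, Sales
Uma, Sales


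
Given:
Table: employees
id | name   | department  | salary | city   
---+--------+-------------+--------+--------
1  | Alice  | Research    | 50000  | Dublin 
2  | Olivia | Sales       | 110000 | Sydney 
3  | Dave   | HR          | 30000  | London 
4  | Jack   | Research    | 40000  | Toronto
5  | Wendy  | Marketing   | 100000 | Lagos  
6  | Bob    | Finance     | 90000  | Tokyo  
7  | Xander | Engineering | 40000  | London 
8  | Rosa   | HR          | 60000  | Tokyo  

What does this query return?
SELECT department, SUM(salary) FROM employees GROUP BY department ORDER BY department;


Summing salary within each department:
  Engineering: 40000 = 40000
  Finance: 90000 = 90000
  HR: 30000 + 60000 = 90000
  Marketing: 100000 = 100000
  Research: 50000 + 40000 = 90000
  Sales: 110000 = 110000


6 groups:
Engineering, 40000
Finance, 90000
HR, 90000
Marketing, 100000
Research, 90000
Sales, 110000


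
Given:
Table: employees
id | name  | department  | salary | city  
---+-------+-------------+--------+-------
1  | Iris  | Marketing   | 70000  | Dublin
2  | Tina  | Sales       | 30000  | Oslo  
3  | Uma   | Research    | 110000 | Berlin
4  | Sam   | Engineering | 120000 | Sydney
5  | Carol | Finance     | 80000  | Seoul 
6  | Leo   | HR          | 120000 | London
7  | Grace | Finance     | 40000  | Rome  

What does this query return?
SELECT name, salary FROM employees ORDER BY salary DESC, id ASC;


Sorting by salary DESC, then id ASC for ties

7 rows:
Sam, 120000
Leo, 120000
Uma, 110000
Carol, 80000
Iris, 70000
Grace, 40000
Tina, 30000


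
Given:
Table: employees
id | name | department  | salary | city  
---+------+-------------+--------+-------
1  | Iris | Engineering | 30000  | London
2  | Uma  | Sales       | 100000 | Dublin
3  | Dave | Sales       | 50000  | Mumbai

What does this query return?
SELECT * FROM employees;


SELECT * returns all 3 rows with all columns

3 rows:
1, Iris, Engineering, 30000, London
2, Uma, Sales, 100000, Dublin
3, Dave, Sales, 50000, Mumbai


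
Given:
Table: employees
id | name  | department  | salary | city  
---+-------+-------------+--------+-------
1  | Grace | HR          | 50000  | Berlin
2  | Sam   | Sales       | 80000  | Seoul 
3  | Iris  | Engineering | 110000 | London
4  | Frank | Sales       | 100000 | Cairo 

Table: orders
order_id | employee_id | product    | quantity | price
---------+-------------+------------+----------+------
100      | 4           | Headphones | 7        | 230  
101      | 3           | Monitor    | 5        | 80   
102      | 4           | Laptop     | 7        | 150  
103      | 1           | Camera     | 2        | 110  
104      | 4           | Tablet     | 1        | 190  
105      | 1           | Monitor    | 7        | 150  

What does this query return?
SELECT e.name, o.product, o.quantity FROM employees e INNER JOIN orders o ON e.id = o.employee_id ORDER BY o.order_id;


Joining employees.id = orders.employee_id:
  employee Frank (id=4) -> order Headphones
  employee Iris (id=3) -> order Monitor
  employee Frank (id=4) -> order Laptop
  employee Grace (id=1) -> order Camera
  employee Frank (id=4) -> order Tablet
  employee Grace (id=1) -> order Monitor


6 rows:
Frank, Headphones, 7
Iris, Monitor, 5
Frank, Laptop, 7
Grace, Camera, 2
Frank, Tablet, 1
Grace, Monitor, 7


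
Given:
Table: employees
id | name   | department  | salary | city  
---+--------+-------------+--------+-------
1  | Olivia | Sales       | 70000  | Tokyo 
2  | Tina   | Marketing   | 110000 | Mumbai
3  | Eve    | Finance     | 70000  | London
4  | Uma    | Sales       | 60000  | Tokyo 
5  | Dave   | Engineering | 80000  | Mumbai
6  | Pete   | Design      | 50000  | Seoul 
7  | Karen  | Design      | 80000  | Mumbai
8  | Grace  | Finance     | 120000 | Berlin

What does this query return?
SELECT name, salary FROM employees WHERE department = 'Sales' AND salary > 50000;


Filtering: department = 'Sales' AND salary > 50000
Matching: 2 rows

2 rows:
Olivia, 70000
Uma, 60000


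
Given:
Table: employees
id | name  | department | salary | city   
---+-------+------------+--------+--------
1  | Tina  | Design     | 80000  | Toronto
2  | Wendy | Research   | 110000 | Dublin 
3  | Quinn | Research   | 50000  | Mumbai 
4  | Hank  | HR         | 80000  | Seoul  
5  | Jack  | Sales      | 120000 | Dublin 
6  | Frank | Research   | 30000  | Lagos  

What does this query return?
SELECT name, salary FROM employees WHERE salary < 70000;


Filtering: salary < 70000
Matching: 2 rows

2 rows:
Quinn, 50000
Frank, 30000


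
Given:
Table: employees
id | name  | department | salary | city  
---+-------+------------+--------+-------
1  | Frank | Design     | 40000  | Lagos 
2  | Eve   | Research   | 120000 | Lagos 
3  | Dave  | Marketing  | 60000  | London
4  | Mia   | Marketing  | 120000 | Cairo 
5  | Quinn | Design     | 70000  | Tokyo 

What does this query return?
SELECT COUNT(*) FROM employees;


COUNT(*) counts all rows

5


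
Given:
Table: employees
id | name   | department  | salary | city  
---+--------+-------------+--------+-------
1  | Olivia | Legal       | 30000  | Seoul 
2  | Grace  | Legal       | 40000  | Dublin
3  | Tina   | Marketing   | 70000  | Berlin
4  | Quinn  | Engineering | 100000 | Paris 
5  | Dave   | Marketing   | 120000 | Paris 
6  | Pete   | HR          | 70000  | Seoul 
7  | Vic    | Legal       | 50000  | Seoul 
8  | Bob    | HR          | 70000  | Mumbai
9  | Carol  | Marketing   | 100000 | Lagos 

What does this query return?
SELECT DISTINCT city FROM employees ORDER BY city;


All 'city' values (row order): Seoul, Dublin, Berlin, Paris, Paris, Seoul, Seoul, Mumbai, Lagos
Removing duplicates leaves 6 unique value(s).

6 values:
Berlin
Dublin
Lagos
Mumbai
Paris
Seoul


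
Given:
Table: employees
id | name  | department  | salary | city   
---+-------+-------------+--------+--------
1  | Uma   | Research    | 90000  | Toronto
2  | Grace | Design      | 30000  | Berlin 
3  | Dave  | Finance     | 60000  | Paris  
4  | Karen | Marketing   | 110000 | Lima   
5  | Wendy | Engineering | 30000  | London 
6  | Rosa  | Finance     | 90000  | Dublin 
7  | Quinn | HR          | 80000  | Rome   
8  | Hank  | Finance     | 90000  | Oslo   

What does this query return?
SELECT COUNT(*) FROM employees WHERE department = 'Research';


Counting rows where department = 'Research'
  Uma -> MATCH


1


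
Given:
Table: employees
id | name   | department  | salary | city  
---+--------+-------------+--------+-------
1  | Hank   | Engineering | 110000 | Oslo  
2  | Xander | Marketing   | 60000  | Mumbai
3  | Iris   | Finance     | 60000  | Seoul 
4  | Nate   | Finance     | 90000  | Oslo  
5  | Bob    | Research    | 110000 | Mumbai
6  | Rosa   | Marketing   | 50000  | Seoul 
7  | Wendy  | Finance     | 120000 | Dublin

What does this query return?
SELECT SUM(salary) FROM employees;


SUM(salary) = 110000 + 60000 + 60000 + 90000 + 110000 + 50000 + 120000 = 600000

600000


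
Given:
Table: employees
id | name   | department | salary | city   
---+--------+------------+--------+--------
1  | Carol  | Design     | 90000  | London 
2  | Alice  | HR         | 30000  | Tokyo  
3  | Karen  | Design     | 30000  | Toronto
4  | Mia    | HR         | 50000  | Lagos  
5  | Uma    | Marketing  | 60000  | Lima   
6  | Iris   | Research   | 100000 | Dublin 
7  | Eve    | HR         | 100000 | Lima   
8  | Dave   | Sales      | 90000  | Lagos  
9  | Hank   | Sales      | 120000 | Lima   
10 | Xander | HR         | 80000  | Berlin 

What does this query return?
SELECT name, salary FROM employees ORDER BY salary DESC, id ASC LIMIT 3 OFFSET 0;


Sort by salary DESC (id ASC tiebreak), then skip 0 and take 3
Rows 1 through 3

3 rows:
Hank, 120000
Iris, 100000
Eve, 100000


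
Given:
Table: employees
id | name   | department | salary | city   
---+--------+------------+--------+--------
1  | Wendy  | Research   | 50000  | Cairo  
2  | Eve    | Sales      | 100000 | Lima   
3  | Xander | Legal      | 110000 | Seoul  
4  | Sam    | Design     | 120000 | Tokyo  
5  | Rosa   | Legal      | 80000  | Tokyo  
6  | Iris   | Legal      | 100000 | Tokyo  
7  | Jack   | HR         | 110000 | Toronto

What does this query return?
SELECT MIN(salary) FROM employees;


Salaries: 50000, 100000, 110000, 120000, 80000, 100000, 110000
MIN = 50000

50000


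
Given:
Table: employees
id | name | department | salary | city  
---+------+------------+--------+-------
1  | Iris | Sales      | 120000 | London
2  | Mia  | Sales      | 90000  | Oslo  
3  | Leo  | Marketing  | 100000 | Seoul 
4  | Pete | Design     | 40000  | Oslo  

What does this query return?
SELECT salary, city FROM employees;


Projecting columns: salary, city

4 rows:
120000, London
90000, Oslo
100000, Seoul
40000, Oslo


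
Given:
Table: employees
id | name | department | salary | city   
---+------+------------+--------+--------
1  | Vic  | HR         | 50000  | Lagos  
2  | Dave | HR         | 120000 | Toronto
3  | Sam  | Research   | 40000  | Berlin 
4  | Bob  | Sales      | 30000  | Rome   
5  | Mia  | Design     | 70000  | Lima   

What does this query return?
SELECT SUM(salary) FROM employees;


SUM(salary) = 50000 + 120000 + 40000 + 30000 + 70000 = 310000

310000


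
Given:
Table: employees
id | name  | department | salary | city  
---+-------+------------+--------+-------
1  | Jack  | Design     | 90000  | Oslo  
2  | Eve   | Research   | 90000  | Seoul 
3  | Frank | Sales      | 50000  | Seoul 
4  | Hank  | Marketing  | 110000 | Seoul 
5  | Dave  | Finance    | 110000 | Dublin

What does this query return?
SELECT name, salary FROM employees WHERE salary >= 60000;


Filtering: salary >= 60000
Matching: 4 rows

4 rows:
Jack, 90000
Eve, 90000
Hank, 110000
Dave, 110000


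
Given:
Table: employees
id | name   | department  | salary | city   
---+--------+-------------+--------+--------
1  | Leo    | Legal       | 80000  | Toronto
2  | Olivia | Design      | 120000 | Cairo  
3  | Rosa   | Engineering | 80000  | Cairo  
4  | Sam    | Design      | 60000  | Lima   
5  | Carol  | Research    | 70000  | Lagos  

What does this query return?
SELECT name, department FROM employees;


Projecting columns: name, department

5 rows:
Leo, Legal
Olivia, Design
Rosa, Engineering
Sam, Design
Carol, Research


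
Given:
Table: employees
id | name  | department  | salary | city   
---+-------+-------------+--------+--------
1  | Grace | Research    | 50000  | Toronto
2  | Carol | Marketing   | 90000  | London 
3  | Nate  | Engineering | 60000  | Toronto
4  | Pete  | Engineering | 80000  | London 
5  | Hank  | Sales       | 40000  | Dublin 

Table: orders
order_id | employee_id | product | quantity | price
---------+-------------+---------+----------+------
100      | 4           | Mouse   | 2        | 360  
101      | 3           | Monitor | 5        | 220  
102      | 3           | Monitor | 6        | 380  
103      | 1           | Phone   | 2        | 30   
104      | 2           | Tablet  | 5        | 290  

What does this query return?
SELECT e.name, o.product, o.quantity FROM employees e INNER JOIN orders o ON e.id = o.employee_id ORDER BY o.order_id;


Joining employees.id = orders.employee_id:
  employee Pete (id=4) -> order Mouse
  employee Nate (id=3) -> order Monitor
  employee Nate (id=3) -> order Monitor
  employee Grace (id=1) -> order Phone
  employee Carol (id=2) -> order Tablet


5 rows:
Pete, Mouse, 2
Nate, Monitor, 5
Nate, Monitor, 6
Grace, Phone, 2
Carol, Tablet, 5


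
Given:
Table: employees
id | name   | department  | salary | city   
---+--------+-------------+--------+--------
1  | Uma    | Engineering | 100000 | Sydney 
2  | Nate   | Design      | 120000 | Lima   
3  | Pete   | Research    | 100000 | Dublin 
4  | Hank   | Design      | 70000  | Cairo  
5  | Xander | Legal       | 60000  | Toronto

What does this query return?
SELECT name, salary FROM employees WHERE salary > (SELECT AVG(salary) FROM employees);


Subquery: AVG(salary) = 90000.0
Filtering: salary > 90000.0
  Uma (100000) -> MATCH
  Nate (120000) -> MATCH
  Pete (100000) -> MATCH


3 rows:
Uma, 100000
Nate, 120000
Pete, 100000


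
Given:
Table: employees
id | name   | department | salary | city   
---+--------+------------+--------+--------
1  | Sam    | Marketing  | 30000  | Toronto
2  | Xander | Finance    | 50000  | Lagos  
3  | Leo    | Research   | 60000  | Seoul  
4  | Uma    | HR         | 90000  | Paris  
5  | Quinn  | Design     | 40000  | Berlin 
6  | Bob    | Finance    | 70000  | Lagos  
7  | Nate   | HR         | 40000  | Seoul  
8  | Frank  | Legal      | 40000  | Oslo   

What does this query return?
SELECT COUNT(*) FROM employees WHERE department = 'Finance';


Counting rows where department = 'Finance'
  Xander -> MATCH
  Bob -> MATCH


2


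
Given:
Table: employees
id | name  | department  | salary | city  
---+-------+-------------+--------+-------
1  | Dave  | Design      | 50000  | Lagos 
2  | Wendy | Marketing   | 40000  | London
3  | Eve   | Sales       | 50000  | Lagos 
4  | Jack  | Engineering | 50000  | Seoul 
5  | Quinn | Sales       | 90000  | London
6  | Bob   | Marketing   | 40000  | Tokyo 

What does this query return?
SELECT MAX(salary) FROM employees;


Salaries: 50000, 40000, 50000, 50000, 90000, 40000
MAX = 90000

90000


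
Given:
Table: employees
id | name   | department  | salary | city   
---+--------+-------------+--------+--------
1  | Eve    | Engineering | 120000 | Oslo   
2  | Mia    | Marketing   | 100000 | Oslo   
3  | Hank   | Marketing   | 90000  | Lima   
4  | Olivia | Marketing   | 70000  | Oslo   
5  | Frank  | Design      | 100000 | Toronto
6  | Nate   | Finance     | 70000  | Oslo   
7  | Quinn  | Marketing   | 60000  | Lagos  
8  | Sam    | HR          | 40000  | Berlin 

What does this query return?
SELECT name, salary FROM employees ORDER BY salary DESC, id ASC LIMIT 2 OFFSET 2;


Sort by salary DESC (id ASC tiebreak), then skip 2 and take 2
Rows 3 through 4

2 rows:
Frank, 100000
Hank, 90000


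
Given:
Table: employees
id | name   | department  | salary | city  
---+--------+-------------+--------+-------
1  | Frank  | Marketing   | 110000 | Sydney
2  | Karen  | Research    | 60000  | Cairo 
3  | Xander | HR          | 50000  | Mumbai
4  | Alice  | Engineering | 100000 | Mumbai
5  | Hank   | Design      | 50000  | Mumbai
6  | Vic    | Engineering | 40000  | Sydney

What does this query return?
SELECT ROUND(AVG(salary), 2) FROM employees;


SUM(salary) = 410000
COUNT = 6
ROUND(AVG, 2) = ROUND(410000 / 6, 2) = 68333.33

68333.33
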